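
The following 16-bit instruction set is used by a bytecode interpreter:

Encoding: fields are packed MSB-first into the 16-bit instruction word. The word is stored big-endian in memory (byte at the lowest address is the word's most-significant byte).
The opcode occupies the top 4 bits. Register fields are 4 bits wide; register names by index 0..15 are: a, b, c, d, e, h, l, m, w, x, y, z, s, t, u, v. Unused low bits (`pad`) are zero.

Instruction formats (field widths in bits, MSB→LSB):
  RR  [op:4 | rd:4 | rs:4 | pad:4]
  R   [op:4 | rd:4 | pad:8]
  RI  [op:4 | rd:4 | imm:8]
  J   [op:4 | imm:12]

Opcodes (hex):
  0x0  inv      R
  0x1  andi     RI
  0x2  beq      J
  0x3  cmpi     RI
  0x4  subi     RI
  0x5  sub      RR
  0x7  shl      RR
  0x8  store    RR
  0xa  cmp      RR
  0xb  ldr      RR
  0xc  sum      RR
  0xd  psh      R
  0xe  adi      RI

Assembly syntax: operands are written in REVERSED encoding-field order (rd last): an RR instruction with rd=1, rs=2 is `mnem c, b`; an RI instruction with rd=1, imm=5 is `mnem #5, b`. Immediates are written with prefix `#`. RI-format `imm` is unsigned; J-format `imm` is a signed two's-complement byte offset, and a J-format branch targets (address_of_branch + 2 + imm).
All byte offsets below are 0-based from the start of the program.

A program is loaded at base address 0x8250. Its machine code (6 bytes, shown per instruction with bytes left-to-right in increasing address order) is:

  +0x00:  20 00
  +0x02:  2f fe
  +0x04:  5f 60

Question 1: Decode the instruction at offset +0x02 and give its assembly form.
beq #-2

[02] 2f fe → 0x2ffe
  op=0x2ffe>>12=0x2 ⇒ beq (J)
  [11:0] imm=4094 (s12→-2) = #-2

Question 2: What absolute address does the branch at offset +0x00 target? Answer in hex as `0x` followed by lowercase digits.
off 0x00: read 20 00 as big → 0x2000
  opcode bits[15:12]=0x2: beq/J
  imm: (w>>0)&0xfff=0x0 → #0
  target = base 0x8250 + off 0x00 + 2 + imm 0 = 0x8252

0x8252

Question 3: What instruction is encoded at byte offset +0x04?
+0x04: 5f 60 ⇒ word 0x5f60 (big)
  top 4b → 0x5 → sub [RR]
  [11:8] rd=15 = v
  [7:4] rs=6 = l

sub l, v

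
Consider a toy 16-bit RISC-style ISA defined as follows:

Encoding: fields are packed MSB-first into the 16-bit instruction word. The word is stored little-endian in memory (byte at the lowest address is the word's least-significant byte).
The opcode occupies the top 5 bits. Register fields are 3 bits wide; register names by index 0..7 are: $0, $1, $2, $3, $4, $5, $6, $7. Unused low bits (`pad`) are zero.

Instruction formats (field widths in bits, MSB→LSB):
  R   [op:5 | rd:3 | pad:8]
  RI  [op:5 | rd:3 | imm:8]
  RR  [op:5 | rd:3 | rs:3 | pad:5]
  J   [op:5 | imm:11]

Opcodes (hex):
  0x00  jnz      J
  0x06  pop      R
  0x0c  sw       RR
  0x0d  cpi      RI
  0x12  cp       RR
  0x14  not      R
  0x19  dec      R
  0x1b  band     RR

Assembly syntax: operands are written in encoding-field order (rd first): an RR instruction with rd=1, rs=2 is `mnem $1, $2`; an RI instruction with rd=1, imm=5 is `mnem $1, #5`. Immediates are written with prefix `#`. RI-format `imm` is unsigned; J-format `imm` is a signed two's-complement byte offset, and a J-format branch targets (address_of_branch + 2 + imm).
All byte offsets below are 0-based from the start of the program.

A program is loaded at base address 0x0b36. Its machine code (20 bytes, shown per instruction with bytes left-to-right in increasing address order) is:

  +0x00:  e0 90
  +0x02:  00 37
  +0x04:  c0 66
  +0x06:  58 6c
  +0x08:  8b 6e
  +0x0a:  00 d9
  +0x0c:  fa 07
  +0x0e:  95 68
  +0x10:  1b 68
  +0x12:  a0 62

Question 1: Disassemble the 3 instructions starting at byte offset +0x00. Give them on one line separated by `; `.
[00] e0 90 → 0x90e0
  op=0x90e0>>11=0x12 ⇒ cp (RR)
  rd: (w>>8)&0x7=0x0 → $0
  rs: (w>>5)&0x7=0x7 → $7
[02] 00 37 → 0x3700
  op=0x3700>>11=0x6 ⇒ pop (R)
  rd: (w>>8)&0x7=0x7 → $7
[04] c0 66 → 0x66c0
  op=0x66c0>>11=0xc ⇒ sw (RR)
  rd: (w>>8)&0x7=0x6 → $6
  rs: (w>>5)&0x7=0x6 → $6

cp $0, $7; pop $7; sw $6, $6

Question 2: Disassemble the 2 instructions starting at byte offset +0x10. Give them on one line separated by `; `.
[10] 1b 68 → 0x681b
  op=0x681b>>11=0xd ⇒ cpi (RI)
  [10:8] rd=0 = $0
  [7:0] imm=27 = #27
[12] a0 62 → 0x62a0
  op=0x62a0>>11=0xc ⇒ sw (RR)
  [10:8] rd=2 = $2
  [7:5] rs=5 = $5

cpi $0, #27; sw $2, $5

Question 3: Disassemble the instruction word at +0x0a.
[0a] 00 d9 → 0xd900
  opcode bits[15:11]=0x1b: band/RR
  rd: (w>>8)&0x7=0x1 → $1
  rs: (w>>5)&0x7=0x0 → $0

band $1, $0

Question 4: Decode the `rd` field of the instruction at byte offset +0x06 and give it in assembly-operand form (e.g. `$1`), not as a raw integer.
$4

[06] 58 6c → 0x6c58
  top 5b → 0xd → cpi [RI]
  [10:8] rd=4 = $4
  [7:0] imm=88 = #88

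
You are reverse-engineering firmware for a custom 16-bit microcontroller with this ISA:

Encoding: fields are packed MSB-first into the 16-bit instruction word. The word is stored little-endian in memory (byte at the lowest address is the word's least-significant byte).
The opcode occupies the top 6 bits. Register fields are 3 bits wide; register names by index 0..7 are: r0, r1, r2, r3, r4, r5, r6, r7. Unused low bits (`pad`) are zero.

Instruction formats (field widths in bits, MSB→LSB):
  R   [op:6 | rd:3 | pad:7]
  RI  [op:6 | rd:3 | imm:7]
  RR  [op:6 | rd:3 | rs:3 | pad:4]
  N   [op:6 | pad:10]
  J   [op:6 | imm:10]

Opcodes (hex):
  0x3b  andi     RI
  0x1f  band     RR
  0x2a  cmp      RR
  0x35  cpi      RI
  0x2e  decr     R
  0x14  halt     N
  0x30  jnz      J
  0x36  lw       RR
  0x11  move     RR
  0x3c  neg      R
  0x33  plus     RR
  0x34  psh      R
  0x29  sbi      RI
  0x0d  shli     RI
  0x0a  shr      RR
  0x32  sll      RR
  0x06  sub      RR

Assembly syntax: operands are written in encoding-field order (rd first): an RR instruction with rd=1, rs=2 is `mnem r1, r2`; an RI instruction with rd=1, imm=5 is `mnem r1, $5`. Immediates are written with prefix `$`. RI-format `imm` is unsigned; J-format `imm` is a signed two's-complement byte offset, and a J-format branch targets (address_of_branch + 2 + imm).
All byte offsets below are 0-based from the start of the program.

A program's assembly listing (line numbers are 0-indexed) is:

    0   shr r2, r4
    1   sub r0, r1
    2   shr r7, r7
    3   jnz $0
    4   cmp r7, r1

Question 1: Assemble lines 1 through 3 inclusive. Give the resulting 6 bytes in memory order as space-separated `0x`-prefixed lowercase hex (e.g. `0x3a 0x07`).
0x10 0x18 0xf0 0x2b 0x00 0xc0

1. sub fields op=0x6:6|rd=0:3|rs=1:3|pad=0:4 → word 1810h → 10 18
2. shr fields op=0xa:6|rd=7:3|rs=7:3|pad=0:4 → word 2bf0h → f0 2b
3. jnz fields op=0x30:6|imm=0:10 → word c000h → 00 c0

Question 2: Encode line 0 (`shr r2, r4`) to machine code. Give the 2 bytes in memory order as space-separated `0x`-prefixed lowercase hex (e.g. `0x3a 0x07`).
0x40 0x29

L0: shr op=0xa:6|rd=2:3|rs=4:3|pad=0:4 ⇒ 0x2940 ⇒ little 40 29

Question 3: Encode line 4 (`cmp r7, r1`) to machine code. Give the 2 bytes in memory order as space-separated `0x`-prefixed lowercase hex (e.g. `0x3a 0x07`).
0x90 0xab

line 4 (cmp): pack op=0x2a:6|rd=7:3|rs=1:3|pad=0:4 = 0xab90; little→ 90 ab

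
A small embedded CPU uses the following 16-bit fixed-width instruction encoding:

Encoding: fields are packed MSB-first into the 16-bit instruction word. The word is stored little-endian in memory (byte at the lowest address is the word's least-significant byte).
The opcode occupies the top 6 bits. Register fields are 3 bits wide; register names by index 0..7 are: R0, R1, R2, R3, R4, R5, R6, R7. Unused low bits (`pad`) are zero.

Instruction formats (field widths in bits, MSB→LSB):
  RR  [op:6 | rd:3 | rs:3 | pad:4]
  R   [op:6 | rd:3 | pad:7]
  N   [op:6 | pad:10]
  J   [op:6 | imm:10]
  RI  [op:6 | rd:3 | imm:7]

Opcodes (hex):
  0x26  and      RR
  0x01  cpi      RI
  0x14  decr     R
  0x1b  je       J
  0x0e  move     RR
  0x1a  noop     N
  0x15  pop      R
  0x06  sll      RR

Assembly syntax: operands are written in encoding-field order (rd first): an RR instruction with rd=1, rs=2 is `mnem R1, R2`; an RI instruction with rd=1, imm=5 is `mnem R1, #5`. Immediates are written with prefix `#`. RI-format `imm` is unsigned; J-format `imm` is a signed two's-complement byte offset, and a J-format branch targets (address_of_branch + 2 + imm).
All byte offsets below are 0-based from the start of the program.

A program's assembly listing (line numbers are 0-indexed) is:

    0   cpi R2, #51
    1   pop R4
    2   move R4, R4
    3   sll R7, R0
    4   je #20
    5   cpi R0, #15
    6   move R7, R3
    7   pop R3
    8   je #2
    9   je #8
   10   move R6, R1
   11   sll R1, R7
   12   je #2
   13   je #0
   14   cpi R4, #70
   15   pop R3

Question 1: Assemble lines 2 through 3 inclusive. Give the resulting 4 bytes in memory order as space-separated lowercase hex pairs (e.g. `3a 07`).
40 3a 80 1b

line 2 (move): pack op=0xe:6|rd=4:3|rs=4:3|pad=0:4 = 0x3a40; little→ 40 3a
line 3 (sll): pack op=0x6:6|rd=7:3|rs=0:3|pad=0:4 = 0x1b80; little→ 80 1b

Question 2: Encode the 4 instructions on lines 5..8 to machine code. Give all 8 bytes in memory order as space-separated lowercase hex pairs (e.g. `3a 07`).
0f 04 b0 3b 80 55 02 6c

line 5 (cpi): pack op=0x1:6|rd=0:3|imm=15:7 = 0x040f; little→ 0f 04
line 6 (move): pack op=0xe:6|rd=7:3|rs=3:3|pad=0:4 = 0x3bb0; little→ b0 3b
line 7 (pop): pack op=0x15:6|rd=3:3|pad=0:7 = 0x5580; little→ 80 55
line 8 (je): pack op=0x1b:6|imm=2:10 = 0x6c02; little→ 02 6c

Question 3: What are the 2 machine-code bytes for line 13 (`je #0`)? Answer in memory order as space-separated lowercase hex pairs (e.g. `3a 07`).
L13: je op=0x1b:6|imm=0:10 ⇒ 0x6c00 ⇒ little 00 6c

00 6c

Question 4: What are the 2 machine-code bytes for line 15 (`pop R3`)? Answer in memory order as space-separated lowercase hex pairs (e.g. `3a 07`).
line 15 (pop): pack op=0x15:6|rd=3:3|pad=0:7 = 0x5580; little→ 80 55

80 55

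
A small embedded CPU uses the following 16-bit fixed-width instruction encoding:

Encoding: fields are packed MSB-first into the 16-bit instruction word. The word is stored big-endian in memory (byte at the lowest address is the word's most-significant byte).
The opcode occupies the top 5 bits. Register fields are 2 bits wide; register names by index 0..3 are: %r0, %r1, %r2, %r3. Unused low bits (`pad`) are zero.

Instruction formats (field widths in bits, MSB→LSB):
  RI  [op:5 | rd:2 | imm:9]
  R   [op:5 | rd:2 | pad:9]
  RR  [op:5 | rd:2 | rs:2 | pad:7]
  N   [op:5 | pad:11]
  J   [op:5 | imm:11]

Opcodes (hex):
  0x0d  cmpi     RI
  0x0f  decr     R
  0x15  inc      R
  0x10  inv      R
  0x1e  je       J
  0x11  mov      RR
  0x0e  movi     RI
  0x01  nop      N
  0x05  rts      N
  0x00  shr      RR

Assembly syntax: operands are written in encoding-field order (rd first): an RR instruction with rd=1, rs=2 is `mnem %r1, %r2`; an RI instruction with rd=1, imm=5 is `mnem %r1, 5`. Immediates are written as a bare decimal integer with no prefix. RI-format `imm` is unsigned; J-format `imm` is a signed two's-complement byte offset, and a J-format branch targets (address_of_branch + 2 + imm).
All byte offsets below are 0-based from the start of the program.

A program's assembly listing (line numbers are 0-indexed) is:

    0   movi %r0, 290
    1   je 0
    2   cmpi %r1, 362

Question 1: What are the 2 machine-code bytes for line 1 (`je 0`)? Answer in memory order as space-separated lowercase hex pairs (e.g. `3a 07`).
line 1 (je): pack op=0x1e:5|imm=0:11 = 0xf000; big→ f0 00

f0 00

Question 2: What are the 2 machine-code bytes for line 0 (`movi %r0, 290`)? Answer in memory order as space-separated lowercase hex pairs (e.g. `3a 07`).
L0: movi op=0xe:5|rd=0:2|imm=290:9 ⇒ 0x7122 ⇒ big 71 22

71 22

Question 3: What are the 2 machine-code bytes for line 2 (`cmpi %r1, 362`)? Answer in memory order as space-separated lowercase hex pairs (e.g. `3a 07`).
2. cmpi fields op=0xd:5|rd=1:2|imm=362:9 → word 6b6ah → 6b 6a

6b 6a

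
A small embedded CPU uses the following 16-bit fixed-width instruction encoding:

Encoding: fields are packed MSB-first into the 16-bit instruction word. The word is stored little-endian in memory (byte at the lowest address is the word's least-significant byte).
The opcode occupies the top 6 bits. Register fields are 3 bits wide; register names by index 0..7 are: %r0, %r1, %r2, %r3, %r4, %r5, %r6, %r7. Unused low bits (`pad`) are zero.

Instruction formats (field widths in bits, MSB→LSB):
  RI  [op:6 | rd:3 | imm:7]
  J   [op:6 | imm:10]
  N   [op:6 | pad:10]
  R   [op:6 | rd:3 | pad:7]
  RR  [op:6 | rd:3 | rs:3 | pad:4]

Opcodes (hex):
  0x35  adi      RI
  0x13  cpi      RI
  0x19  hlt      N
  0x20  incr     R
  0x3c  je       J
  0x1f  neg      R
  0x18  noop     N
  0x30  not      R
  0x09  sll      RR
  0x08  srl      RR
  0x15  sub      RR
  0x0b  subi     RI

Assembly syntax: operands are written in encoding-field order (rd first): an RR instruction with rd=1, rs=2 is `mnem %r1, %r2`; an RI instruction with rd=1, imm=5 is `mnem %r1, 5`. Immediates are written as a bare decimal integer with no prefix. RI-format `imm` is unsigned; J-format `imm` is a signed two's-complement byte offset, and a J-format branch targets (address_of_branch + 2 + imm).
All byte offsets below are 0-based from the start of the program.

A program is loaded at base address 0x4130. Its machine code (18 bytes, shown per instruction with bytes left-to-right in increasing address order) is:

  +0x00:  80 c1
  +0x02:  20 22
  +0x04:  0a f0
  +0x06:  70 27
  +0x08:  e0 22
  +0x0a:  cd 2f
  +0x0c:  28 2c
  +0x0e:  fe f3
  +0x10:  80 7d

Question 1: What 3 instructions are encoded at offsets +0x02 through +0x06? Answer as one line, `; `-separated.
srl %r4, %r2; je 10; sll %r6, %r7

[02] 20 22 → 0x2220
  op=0x2220>>10=0x8 ⇒ srl (RR)
  rd@[9:7]=0x4 ⇒ %r4
  rs@[6:4]=0x2 ⇒ %r2
[04] 0a f0 → 0xf00a
  op=0xf00a>>10=0x3c ⇒ je (J)
  imm@[9:0]=0xa ⇒ 10
[06] 70 27 → 0x2770
  op=0x2770>>10=0x9 ⇒ sll (RR)
  rd@[9:7]=0x6 ⇒ %r6
  rs@[6:4]=0x7 ⇒ %r7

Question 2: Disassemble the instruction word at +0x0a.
subi %r7, 77

+0x0a: cd 2f ⇒ word 0x2fcd (little)
  op=0x2fcd>>10=0xb ⇒ subi (RI)
  rd@[9:7]=0x7 ⇒ %r7
  imm@[6:0]=0x4d ⇒ 77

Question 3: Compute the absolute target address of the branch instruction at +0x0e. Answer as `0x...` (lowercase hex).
0x413e

off 0x0e: read fe f3 as little → 0xf3fe
  opcode bits[15:10]=0x3c: je/J
  [9:0] imm=1022 (s10→-2) = -2
  target = base 0x4130 + off 0x0e + 2 + imm -2 = 0x413e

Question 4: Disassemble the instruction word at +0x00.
not %r3

@+00  little-endian(80 c1) = 0xc180
  opcode bits[15:10]=0x30: not/R
  rd: (w>>7)&0x7=0x3 → %r3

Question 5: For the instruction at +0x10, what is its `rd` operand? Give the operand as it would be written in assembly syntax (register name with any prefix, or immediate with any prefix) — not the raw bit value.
%r3

[10] 80 7d → 0x7d80
  op=0x7d80>>10=0x1f ⇒ neg (R)
  rd@[9:7]=0x3 ⇒ %r3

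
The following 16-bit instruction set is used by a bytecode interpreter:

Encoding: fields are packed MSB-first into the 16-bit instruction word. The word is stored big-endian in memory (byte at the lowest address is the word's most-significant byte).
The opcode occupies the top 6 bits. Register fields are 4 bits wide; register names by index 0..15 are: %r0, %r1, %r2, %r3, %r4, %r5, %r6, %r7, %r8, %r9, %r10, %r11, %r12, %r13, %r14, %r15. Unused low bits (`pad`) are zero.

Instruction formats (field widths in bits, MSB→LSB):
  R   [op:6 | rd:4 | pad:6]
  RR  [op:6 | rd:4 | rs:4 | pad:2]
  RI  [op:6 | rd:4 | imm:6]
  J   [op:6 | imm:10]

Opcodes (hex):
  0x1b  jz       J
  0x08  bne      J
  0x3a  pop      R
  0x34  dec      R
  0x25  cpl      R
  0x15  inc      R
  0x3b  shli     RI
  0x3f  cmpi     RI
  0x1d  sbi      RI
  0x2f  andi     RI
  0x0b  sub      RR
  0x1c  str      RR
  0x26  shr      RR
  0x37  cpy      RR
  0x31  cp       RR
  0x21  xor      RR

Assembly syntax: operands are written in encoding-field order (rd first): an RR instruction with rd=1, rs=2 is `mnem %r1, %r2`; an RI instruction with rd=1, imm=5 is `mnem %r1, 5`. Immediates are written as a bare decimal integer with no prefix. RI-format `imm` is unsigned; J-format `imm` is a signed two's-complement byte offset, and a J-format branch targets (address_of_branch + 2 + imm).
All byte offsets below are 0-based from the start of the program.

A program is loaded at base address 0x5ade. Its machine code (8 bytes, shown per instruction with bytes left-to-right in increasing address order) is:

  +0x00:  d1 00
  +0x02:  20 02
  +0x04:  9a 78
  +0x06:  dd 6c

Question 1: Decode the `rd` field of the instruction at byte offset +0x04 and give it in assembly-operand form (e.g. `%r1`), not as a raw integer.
%r9

off 0x04: read 9a 78 as big → 0x9a78
  top 6b → 0x26 → shr [RR]
  rd: (w>>6)&0xf=0x9 → %r9
  rs: (w>>2)&0xf=0xe → %r14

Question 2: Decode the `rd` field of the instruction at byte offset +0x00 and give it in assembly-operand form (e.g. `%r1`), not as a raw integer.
%r4

+0x00: d1 00 ⇒ word 0xd100 (big)
  op=0xd100>>10=0x34 ⇒ dec (R)
  rd@[9:6]=0x4 ⇒ %r4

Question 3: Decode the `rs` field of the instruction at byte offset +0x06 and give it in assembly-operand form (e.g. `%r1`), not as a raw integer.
[06] dd 6c → 0xdd6c
  opcode bits[15:10]=0x37: cpy/RR
  [9:6] rd=5 = %r5
  [5:2] rs=11 = %r11

%r11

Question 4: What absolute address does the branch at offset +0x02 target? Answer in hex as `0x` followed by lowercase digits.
0x5ae4

+0x02: 20 02 ⇒ word 0x2002 (big)
  op=0x2002>>10=0x8 ⇒ bne (J)
  imm@[9:0]=0x2 ⇒ 2
  target = base 0x5ade + off 0x02 + 2 + imm 2 = 0x5ae4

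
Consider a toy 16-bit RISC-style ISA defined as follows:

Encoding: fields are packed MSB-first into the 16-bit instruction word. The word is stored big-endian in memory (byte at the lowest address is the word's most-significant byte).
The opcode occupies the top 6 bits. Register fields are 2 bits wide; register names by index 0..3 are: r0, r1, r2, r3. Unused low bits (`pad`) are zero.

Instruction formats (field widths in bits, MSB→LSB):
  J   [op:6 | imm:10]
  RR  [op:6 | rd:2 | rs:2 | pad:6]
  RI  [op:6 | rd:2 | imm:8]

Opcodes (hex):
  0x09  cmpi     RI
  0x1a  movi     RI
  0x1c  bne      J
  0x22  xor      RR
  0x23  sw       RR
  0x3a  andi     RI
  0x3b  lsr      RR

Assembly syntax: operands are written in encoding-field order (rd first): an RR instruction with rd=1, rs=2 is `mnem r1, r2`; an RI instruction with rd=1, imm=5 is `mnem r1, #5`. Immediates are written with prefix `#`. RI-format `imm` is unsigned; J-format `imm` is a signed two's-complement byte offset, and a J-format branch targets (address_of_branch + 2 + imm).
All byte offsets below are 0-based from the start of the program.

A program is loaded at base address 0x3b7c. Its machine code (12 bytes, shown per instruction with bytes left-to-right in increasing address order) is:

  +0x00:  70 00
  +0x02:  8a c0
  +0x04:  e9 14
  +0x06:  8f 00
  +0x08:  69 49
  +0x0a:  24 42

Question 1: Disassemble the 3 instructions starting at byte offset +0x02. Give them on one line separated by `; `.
xor r2, r3; andi r1, #20; sw r3, r0

@+02  big-endian(8a c0) = 0x8ac0
  top 6b → 0x22 → xor [RR]
  rd: (w>>8)&0x3=0x2 → r2
  rs: (w>>6)&0x3=0x3 → r3
@+04  big-endian(e9 14) = 0xe914
  top 6b → 0x3a → andi [RI]
  rd: (w>>8)&0x3=0x1 → r1
  imm: (w>>0)&0xff=0x14 → #20
@+06  big-endian(8f 00) = 0x8f00
  top 6b → 0x23 → sw [RR]
  rd: (w>>8)&0x3=0x3 → r3
  rs: (w>>6)&0x3=0x0 → r0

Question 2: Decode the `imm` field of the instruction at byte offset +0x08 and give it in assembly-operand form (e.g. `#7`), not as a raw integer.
+0x08: 69 49 ⇒ word 0x6949 (big)
  opcode bits[15:10]=0x1a: movi/RI
  rd@[9:8]=0x1 ⇒ r1
  imm@[7:0]=0x49 ⇒ #73

#73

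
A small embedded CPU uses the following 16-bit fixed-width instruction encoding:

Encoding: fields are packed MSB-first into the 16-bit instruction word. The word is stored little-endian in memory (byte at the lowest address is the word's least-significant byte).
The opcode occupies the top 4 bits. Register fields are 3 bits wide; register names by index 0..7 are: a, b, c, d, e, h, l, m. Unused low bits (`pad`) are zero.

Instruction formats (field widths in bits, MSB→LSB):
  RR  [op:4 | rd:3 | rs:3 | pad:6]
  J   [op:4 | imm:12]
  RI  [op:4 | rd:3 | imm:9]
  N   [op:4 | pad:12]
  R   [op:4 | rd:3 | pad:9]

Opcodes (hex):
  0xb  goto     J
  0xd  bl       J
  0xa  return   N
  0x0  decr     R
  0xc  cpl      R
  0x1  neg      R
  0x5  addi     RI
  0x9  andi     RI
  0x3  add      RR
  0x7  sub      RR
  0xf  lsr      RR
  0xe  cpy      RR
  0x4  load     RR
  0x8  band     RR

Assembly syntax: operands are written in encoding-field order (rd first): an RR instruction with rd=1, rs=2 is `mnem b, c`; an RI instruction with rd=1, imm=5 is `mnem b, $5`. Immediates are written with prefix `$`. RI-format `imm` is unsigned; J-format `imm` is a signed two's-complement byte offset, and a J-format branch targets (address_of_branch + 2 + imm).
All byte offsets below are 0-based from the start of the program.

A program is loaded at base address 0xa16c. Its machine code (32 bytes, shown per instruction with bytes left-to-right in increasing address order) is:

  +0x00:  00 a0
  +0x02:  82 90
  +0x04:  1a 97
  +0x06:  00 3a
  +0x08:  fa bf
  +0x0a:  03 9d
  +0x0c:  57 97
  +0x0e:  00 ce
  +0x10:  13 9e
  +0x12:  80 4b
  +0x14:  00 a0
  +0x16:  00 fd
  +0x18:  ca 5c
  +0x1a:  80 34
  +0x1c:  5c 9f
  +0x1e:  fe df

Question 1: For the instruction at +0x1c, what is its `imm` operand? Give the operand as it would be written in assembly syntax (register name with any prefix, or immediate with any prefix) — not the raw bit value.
$348

+0x1c: 5c 9f ⇒ word 0x9f5c (little)
  op=0x9f5c>>12=0x9 ⇒ andi (RI)
  [11:9] rd=7 = m
  [8:0] imm=348 = $348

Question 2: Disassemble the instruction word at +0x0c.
@+0c  little-endian(57 97) = 0x9757
  op=0x9757>>12=0x9 ⇒ andi (RI)
  rd@[11:9]=0x3 ⇒ d
  imm@[8:0]=0x157 ⇒ $343

andi d, $343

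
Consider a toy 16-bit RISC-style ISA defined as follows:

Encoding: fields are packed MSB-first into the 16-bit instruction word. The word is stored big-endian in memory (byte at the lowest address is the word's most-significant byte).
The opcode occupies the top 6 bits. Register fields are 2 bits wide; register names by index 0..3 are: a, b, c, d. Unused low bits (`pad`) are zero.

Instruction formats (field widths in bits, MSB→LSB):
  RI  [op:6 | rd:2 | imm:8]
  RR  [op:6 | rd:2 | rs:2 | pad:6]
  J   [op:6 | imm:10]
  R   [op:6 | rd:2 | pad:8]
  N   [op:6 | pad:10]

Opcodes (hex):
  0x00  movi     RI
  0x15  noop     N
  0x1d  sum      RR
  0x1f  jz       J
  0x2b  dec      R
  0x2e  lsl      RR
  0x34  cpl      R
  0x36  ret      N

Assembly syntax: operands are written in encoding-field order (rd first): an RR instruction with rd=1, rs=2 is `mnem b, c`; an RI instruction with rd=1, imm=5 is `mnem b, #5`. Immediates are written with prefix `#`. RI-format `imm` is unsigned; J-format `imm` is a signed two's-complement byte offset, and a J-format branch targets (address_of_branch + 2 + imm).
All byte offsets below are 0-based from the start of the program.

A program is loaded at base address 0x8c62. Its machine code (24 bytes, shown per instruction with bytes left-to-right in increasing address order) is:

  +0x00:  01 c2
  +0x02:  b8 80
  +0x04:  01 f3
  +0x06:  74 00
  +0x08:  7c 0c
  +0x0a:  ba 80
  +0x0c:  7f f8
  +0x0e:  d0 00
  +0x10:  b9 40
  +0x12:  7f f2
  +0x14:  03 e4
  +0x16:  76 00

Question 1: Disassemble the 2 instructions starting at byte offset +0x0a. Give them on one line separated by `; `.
+0x0a: ba 80 ⇒ word 0xba80 (big)
  top 6b → 0x2e → lsl [RR]
  rd@[9:8]=0x2 ⇒ c
  rs@[7:6]=0x2 ⇒ c
+0x0c: 7f f8 ⇒ word 0x7ff8 (big)
  top 6b → 0x1f → jz [J]
  imm@[9:0]=0x3f8 (s10→-8) ⇒ #-8

lsl c, c; jz #-8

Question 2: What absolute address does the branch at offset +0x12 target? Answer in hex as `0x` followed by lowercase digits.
0x8c68

off 0x12: read 7f f2 as big → 0x7ff2
  opcode bits[15:10]=0x1f: jz/J
  imm@[9:0]=0x3f2 (s10→-14) ⇒ #-14
  target = base 0x8c62 + off 0x12 + 2 + imm -14 = 0x8c68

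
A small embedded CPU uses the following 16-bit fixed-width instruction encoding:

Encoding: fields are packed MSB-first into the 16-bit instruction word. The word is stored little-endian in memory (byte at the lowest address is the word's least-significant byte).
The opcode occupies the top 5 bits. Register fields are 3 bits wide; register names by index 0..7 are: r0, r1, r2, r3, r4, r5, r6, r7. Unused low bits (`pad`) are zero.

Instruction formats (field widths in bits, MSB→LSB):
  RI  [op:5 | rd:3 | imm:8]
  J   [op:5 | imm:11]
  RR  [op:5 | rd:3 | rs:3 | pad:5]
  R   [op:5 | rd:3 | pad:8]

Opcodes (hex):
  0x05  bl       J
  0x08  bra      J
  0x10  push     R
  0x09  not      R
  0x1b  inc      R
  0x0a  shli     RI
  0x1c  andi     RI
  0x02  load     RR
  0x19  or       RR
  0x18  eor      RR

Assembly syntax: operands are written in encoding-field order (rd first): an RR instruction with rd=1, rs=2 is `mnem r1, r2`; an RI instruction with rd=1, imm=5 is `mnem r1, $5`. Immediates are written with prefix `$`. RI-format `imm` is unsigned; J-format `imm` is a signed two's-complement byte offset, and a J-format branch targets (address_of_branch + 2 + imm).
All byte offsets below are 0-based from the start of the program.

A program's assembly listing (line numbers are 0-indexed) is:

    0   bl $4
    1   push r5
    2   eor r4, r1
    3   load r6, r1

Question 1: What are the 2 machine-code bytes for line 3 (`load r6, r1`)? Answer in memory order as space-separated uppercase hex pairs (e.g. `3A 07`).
20 16

3. load fields op=0x2:5|rd=6:3|rs=1:3|pad=0:5 → word 1620h → 20 16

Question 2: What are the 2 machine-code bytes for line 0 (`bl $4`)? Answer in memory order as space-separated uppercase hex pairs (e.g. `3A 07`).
L0: bl op=0x5:5|imm=4:11 ⇒ 0x2804 ⇒ little 04 28

04 28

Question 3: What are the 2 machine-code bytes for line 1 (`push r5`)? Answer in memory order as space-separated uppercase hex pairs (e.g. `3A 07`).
00 85

L1: push op=0x10:5|rd=5:3|pad=0:8 ⇒ 0x8500 ⇒ little 00 85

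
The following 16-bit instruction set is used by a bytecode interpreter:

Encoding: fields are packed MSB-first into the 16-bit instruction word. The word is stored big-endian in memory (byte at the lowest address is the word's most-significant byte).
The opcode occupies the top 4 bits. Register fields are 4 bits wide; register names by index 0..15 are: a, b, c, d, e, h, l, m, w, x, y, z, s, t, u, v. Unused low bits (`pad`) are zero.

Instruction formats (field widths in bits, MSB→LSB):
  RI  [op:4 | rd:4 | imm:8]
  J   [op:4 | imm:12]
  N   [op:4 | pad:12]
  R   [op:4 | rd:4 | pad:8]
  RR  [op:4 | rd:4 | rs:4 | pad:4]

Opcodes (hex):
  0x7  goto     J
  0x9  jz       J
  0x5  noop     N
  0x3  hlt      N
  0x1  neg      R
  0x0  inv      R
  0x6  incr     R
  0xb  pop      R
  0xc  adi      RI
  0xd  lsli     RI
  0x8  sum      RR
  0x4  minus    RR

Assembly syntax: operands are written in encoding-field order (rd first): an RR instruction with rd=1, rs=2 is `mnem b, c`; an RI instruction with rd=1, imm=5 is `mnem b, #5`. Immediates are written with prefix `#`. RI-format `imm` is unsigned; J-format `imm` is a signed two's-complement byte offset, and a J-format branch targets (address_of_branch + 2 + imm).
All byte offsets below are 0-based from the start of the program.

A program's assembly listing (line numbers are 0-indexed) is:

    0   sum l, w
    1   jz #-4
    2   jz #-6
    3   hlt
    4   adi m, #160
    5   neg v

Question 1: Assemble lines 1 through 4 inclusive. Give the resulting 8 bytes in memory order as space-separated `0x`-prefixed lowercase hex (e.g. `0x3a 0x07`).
0x9f 0xfc 0x9f 0xfa 0x30 0x00 0xc7 0xa0

line 1 (jz): pack op=0x9:4|imm=-4:12 = 0x9ffc; big→ 9f fc
line 2 (jz): pack op=0x9:4|imm=-6:12 = 0x9ffa; big→ 9f fa
line 3 (hlt): pack op=0x3:4|pad=0:12 = 0x3000; big→ 30 00
line 4 (adi): pack op=0xc:4|rd=7:4|imm=160:8 = 0xc7a0; big→ c7 a0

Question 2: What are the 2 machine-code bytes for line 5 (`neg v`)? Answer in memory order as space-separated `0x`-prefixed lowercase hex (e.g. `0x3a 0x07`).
L5: neg op=0x1:4|rd=15:4|pad=0:8 ⇒ 0x1f00 ⇒ big 1f 00

0x1f 0x00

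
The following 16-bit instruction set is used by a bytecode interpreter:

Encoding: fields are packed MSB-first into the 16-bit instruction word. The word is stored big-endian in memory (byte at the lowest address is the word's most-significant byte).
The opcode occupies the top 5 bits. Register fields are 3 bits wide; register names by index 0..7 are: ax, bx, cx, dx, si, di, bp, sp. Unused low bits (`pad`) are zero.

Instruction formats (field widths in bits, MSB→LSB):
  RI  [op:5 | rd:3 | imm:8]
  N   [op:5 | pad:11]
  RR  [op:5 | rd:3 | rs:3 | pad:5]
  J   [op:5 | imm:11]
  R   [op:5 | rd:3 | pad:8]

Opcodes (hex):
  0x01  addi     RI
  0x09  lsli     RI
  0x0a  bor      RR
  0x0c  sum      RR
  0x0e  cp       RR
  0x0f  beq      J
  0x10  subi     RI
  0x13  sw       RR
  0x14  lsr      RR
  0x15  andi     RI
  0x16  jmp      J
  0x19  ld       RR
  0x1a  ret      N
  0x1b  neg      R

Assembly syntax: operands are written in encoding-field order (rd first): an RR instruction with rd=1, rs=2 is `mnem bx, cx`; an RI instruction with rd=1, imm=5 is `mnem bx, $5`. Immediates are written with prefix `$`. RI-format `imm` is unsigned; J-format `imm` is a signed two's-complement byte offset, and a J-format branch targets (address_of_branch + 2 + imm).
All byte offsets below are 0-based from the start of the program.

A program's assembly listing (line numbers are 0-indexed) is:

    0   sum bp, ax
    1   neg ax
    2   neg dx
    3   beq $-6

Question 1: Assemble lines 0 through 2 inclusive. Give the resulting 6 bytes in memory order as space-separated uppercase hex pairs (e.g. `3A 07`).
66 00 D8 00 DB 00

L0: sum op=0xc:5|rd=6:3|rs=0:3|pad=0:5 ⇒ 0x6600 ⇒ big 66 00
L1: neg op=0x1b:5|rd=0:3|pad=0:8 ⇒ 0xd800 ⇒ big d8 00
L2: neg op=0x1b:5|rd=3:3|pad=0:8 ⇒ 0xdb00 ⇒ big db 00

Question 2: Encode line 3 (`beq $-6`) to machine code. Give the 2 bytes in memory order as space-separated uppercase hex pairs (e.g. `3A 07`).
7F FA

L3: beq op=0xf:5|imm=-6:11 ⇒ 0x7ffa ⇒ big 7f fa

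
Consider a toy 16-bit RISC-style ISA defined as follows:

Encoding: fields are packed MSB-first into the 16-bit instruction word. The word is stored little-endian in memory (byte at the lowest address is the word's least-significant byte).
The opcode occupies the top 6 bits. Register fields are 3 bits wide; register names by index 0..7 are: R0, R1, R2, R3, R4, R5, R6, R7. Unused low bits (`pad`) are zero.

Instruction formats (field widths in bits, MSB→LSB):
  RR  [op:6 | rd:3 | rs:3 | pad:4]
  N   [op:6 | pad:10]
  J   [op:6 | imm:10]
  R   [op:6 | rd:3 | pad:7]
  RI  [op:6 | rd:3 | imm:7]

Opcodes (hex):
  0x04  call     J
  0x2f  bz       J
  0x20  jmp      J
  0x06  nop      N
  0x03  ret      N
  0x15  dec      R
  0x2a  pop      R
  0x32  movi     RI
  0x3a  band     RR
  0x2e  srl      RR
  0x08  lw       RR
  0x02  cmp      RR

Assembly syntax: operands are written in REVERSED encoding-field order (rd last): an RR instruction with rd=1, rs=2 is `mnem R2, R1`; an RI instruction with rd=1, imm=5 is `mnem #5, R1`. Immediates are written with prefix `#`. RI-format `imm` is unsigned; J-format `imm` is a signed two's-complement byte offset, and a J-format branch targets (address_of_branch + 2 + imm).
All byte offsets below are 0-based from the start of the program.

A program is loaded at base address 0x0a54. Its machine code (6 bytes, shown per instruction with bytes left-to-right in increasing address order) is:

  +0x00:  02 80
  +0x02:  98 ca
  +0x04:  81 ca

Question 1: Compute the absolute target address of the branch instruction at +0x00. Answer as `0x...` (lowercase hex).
[00] 02 80 → 0x8002
  top 6b → 0x20 → jmp [J]
  [9:0] imm=2 = #2
  target = base 0x0a54 + off 0x00 + 2 + imm 2 = 0x0a58

0x0a58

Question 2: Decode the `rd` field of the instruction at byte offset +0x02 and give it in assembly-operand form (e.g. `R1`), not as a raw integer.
R5

@+02  little-endian(98 ca) = 0xca98
  top 6b → 0x32 → movi [RI]
  [9:7] rd=5 = R5
  [6:0] imm=24 = #24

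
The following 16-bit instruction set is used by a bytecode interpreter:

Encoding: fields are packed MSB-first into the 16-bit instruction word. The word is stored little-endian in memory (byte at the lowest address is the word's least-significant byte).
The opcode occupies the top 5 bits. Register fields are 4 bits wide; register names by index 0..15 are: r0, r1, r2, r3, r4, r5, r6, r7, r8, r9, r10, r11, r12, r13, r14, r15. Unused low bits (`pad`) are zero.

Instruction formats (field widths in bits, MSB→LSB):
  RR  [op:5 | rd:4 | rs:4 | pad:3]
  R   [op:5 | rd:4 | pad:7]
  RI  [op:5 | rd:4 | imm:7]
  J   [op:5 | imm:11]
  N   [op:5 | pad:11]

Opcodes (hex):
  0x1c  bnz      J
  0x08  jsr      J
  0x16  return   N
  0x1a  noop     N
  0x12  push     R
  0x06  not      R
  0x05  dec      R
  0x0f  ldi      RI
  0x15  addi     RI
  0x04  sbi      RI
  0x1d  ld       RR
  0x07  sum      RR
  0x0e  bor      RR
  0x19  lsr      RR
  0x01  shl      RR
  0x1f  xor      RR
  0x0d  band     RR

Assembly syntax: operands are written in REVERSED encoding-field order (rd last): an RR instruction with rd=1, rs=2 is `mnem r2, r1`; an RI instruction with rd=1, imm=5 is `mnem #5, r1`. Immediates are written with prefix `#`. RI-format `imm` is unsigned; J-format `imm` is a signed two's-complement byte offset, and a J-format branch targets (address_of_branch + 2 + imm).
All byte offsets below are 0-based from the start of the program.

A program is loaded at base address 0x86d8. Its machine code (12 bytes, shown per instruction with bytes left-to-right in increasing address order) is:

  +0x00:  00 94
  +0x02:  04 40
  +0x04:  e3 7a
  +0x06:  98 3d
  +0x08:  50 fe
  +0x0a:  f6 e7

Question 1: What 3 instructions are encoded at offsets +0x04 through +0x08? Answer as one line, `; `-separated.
[04] e3 7a → 0x7ae3
  op=0x7ae3>>11=0xf ⇒ ldi (RI)
  rd@[10:7]=0x5 ⇒ r5
  imm@[6:0]=0x63 ⇒ #99
[06] 98 3d → 0x3d98
  op=0x3d98>>11=0x7 ⇒ sum (RR)
  rd@[10:7]=0xb ⇒ r11
  rs@[6:3]=0x3 ⇒ r3
[08] 50 fe → 0xfe50
  op=0xfe50>>11=0x1f ⇒ xor (RR)
  rd@[10:7]=0xc ⇒ r12
  rs@[6:3]=0xa ⇒ r10

ldi #99, r5; sum r3, r11; xor r10, r12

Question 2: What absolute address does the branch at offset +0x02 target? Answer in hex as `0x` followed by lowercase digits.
+0x02: 04 40 ⇒ word 0x4004 (little)
  op=0x4004>>11=0x8 ⇒ jsr (J)
  imm: (w>>0)&0x7ff=0x4 → #4
  target = base 0x86d8 + off 0x02 + 2 + imm 4 = 0x86e0

0x86e0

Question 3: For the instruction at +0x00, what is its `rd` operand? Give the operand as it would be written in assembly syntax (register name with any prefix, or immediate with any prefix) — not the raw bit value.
off 0x00: read 00 94 as little → 0x9400
  top 5b → 0x12 → push [R]
  rd: (w>>7)&0xf=0x8 → r8

r8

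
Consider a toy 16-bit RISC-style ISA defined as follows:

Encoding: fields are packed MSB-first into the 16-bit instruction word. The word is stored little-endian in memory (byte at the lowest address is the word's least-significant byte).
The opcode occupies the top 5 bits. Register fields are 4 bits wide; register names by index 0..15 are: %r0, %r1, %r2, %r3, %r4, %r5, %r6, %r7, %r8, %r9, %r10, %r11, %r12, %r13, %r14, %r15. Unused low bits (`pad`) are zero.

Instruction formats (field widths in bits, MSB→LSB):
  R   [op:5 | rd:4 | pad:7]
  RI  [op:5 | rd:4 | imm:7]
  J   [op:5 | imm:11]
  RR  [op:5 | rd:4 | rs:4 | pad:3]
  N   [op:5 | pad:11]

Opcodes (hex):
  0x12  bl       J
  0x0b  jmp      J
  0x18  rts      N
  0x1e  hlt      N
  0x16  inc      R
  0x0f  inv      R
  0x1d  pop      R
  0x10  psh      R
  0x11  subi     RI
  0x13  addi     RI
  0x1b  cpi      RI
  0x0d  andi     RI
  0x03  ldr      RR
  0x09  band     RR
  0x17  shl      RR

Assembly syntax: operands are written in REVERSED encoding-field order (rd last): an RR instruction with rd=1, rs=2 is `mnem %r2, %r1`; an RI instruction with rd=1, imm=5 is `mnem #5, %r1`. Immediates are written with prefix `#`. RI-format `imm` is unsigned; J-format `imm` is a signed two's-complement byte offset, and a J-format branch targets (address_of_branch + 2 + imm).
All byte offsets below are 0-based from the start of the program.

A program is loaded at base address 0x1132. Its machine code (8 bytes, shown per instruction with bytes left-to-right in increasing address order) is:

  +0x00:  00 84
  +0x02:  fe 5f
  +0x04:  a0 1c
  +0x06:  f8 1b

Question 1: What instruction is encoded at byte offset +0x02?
jmp #-2

@+02  little-endian(fe 5f) = 0x5ffe
  opcode bits[15:11]=0xb: jmp/J
  [10:0] imm=2046 (s11→-2) = #-2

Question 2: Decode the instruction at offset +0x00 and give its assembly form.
+0x00: 00 84 ⇒ word 0x8400 (little)
  op=0x8400>>11=0x10 ⇒ psh (R)
  rd@[10:7]=0x8 ⇒ %r8

psh %r8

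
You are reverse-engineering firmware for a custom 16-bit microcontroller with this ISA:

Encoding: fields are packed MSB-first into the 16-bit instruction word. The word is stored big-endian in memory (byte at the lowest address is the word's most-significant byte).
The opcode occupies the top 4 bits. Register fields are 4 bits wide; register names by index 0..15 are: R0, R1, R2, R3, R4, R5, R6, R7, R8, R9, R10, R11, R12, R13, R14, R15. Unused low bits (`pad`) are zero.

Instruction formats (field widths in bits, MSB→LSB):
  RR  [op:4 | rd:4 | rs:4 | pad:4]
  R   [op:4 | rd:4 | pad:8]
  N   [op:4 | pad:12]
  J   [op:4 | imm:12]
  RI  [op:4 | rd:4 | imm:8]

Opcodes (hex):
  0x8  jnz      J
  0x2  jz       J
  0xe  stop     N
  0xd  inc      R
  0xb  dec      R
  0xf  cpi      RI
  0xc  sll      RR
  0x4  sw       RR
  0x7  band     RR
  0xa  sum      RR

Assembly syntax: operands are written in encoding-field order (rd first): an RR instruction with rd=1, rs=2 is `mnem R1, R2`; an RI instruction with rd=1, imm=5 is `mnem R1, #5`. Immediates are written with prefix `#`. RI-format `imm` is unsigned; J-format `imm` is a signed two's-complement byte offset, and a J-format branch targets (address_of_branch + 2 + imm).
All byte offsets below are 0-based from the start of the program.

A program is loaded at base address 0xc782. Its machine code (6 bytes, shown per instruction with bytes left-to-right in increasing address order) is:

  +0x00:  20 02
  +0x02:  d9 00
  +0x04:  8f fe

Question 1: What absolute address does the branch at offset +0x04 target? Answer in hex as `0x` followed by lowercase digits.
0xc786

@+04  big-endian(8f fe) = 0x8ffe
  opcode bits[15:12]=0x8: jnz/J
  imm: (w>>0)&0xfff=0xffe (s12→-2) → #-2
  target = base 0xc782 + off 0x04 + 2 + imm -2 = 0xc786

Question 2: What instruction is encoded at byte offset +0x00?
jz #2

off 0x00: read 20 02 as big → 0x2002
  op=0x2002>>12=0x2 ⇒ jz (J)
  [11:0] imm=2 = #2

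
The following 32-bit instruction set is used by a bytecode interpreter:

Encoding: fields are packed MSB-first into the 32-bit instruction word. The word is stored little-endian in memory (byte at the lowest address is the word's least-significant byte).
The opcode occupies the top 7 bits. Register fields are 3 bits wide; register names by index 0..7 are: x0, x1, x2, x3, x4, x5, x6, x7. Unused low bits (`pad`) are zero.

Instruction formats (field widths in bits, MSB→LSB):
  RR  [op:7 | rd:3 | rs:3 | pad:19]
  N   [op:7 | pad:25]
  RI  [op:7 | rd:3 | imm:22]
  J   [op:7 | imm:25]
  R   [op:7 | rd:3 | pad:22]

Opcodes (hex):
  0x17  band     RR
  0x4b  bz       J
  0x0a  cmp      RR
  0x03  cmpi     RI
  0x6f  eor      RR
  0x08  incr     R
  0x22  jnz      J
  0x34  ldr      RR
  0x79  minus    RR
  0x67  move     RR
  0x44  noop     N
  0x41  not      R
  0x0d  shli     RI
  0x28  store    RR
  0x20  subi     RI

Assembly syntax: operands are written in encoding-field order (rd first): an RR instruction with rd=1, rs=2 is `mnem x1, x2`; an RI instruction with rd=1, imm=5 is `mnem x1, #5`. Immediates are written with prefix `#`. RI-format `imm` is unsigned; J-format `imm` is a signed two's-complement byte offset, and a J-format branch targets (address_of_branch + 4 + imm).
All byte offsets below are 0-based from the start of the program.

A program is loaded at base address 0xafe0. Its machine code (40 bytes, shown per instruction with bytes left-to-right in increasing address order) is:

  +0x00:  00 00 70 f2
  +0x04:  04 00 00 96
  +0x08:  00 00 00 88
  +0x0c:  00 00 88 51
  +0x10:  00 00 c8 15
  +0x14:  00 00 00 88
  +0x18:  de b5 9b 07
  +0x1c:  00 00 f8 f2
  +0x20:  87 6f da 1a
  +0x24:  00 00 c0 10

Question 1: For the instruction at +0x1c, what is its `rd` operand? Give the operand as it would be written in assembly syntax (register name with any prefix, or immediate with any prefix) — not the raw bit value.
x3

@+1c  little-endian(00 00 f8 f2) = 0xf2f80000
  opcode bits[31:25]=0x79: minus/RR
  rd@[24:22]=0x3 ⇒ x3
  rs@[21:19]=0x7 ⇒ x7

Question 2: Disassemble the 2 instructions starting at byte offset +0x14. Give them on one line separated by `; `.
noop; cmpi x6, #1816030

off 0x14: read 00 00 00 88 as little → 0x88000000
  op=0x88000000>>25=0x44 ⇒ noop (N)
off 0x18: read de b5 9b 07 as little → 0x079bb5de
  op=0x079bb5de>>25=0x3 ⇒ cmpi (RI)
  rd: (w>>22)&0x7=0x6 → x6
  imm: (w>>0)&0x3fffff=0x1bb5de → #1816030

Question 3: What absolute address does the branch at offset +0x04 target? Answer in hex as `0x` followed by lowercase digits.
@+04  little-endian(04 00 00 96) = 0x96000004
  opcode bits[31:25]=0x4b: bz/J
  imm@[24:0]=0x4 ⇒ #4
  target = base 0xafe0 + off 0x04 + 4 + imm 4 = 0xafec

0xafec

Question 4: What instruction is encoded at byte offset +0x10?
cmp x7, x1

[10] 00 00 c8 15 → 0x15c80000
  opcode bits[31:25]=0xa: cmp/RR
  [24:22] rd=7 = x7
  [21:19] rs=1 = x1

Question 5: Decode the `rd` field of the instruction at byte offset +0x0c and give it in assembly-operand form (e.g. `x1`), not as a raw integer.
+0x0c: 00 00 88 51 ⇒ word 0x51880000 (little)
  top 7b → 0x28 → store [RR]
  [24:22] rd=6 = x6
  [21:19] rs=1 = x1

x6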